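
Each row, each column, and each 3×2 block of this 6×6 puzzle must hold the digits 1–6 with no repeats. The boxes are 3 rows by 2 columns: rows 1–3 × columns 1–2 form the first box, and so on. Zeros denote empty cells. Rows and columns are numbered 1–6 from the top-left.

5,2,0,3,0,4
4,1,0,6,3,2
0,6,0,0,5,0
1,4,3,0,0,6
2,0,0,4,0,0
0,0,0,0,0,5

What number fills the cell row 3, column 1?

row 1, column 3 = 1 (sole candidate).
row 1, column 5 = 6 (sole candidate).
row 2, column 3 = 5 (sole candidate).
row 3, column 1 = 3: row 3 has {5,6}; col 1 has {1,2,4,5}; box has {1,2,4,5,6} → only 3 remains.

3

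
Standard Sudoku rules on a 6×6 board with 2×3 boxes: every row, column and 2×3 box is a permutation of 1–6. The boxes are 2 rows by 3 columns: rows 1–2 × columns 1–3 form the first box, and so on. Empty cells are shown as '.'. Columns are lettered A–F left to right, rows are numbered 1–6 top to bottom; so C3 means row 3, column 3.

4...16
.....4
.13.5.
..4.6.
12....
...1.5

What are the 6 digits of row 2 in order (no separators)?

561234

F3 = 2: row 3 has {1,3,5}; col 6 has {4,5,6}; box has {5,6} → only 2 remains.
B4 = 5: row 4 has {4,6}; col 2 has {1,2}; box has {1,3,4} → only 5 remains.
D4 = 3: row 4 has {4,5,6}; col 4 has {1}; box has {2,5,6} → only 3 remains.
F4 = 1: row 4 has {3,4,5,6}; col 6 has {2,4,5,6}; box has {2,3,5,6} → only 1 remains.
F5 = 3: row 5 has {1,2}; col 6 has {1,2,4,5,6}; box has {1,5} → only 3 remains.
C6 = 6: row 6 has {1,5}; col 3 has {3,4}; box has {1,2} → only 6 remains.
B1 = 3: row 1 has {1,4,6}; col 2 has {1,2,5}; box has {4} → only 3 remains.
B2 = 6: row 2 has {4}; col 2 has {1,2,3,5}; box has {3,4} → only 6 remains.
A3 = 6: row 3 has {1,2,3,5}; col 1 has {1,4}; box has {1,3,4,5} → only 6 remains.
D3 = 4: row 3 has {1,2,3,5,6}; col 4 has {1,3}; box has {1,2,3,5,6} → only 4 remains.
A4 = 2: row 4 has {1,3,4,5,6}; col 1 has {1,4,6}; box has {1,3,4,5,6} → only 2 remains.
C5 = 5: row 5 has {1,2,3}; col 3 has {3,4,6}; box has {1,2,6} → only 5 remains.
D5 = 6: row 5 has {1,2,3,5}; col 4 has {1,3,4}; box has {1,3,5} → only 6 remains.
E5 = 4: row 5 has {1,2,3,5,6}; col 5 has {1,5,6}; box has {1,3,5,6} → only 4 remains.
A6 = 3: row 6 has {1,5,6}; col 1 has {1,2,4,6}; box has {1,2,5,6} → only 3 remains.
B6 = 4: row 6 has {1,3,5,6}; col 2 has {1,2,3,5,6}; box has {1,2,3,5,6} → only 4 remains.
E6 = 2: row 6 has {1,3,4,5,6}; col 5 has {1,4,5,6}; box has {1,3,4,5,6} → only 2 remains.
C1 = 2: row 1 has {1,3,4,6}; col 3 has {3,4,5,6}; box has {3,4,6} → only 2 remains.
D1 = 5: row 1 has {1,2,3,4,6}; col 4 has {1,3,4,6}; box has {1,4,6} → only 5 remains.
A2 = 5: row 2 has {4,6}; col 1 has {1,2,3,4,6}; box has {2,3,4,6} → only 5 remains.
C2 = 1: row 2 has {4,5,6}; col 3 has {2,3,4,5,6}; box has {2,3,4,5,6} → only 1 remains.
D2 = 2: row 2 has {1,4,5,6}; col 4 has {1,3,4,5,6}; box has {1,4,5,6} → only 2 remains.
E2 = 3: row 2 has {1,2,4,5,6}; col 5 has {1,2,4,5,6}; box has {1,2,4,5,6} → only 3 remains.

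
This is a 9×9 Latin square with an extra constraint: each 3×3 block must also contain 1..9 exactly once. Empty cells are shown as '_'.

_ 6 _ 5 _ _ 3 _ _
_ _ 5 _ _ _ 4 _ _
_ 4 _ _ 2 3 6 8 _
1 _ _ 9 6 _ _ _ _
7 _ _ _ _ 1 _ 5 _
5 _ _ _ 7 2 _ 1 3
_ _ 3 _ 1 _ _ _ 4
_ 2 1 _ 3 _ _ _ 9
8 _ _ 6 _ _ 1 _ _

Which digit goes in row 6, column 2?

row 3, column 1 = 9: row 3 has {2,3,4,6,8}; col 1 has {1,5,7,8}; box has {4,5,6} → only 9 remains.
row 3, column 3 = 7: row 3 has {2,3,4,6,8,9}; col 3 has {1,3,5}; box has {4,5,6,9} → only 7 remains.
row 3, column 4 = 1: row 3 has {2,3,4,6,7,8,9}; col 4 has {5,6,9}; box has {2,3,5} → only 1 remains.
row 3, column 9 = 5: row 3 has {1,2,3,4,6,7,8,9}; col 9 has {3,4,9}; box has {3,4,6,8} → only 5 remains.
row 7, column 1 = 6: row 7 has {1,3,4}; col 1 has {1,5,7,8,9}; box has {1,2,3,8} → only 6 remains.
row 8, column 1 = 4: row 8 has {1,2,3,9}; col 1 has {1,5,6,7,8,9}; box has {1,2,3,6,8} → only 4 remains.
row 9, column 3 = 9: row 9 has {1,6,8}; col 3 has {1,3,5,7}; box has {1,2,3,4,6,8} → only 9 remains.
row 1, column 1 = 2: row 1 has {3,5,6}; col 1 has {1,4,5,6,7,8,9}; box has {4,5,6,7,9} → only 2 remains.
row 1, column 3 = 8: row 1 has {2,3,5,6}; col 3 has {1,3,5,7,9}; box has {2,4,5,6,7,9} → only 8 remains.
row 2, column 1 = 3: row 2 has {4,5}; col 1 has {1,2,4,5,6,7,8,9}; box has {2,4,5,6,7,8,9} → only 3 remains.
row 2, column 2 = 1: row 2 has {3,4,5}; col 2 has {2,4,6}; box has {2,3,4,5,6,7,8,9} → only 1 remains.
row 1, column 9 = 1: in row 1, 1 can only go here (every other open cell in that row sees a 1).
row 2, column 6 = 6: in row 2, 6 can only go here (every other open cell in that row sees a 6).
row 4, column 2 = 3: in row 4, 3 can only go here (every other open cell in that row sees a 3).
row 4, column 6 = 5: in row 4, 5 can only go here (every other open cell in that row sees a 5).
row 5, column 4 = 3: in row 5, 3 can only go here (every other open cell in that row sees a 3).
row 6, column 3 = 6: in row 6, 6 can only go here (every other open cell in that row sees a 6).
row 5, column 9 = 6: in row 5, 6 can only go here (every other open cell in that row sees a 6).
row 6, column 4 = 4: in row 6, 4 can only go here (every other open cell in that row sees a 4).
row 5, column 5 = 8: row 5 has {1,3,5,6,7}; col 5 has {1,2,3,6,7}; box has {1,2,3,4,5,6,7,9} → only 8 remains.
row 2, column 5 = 9: row 2 has {1,3,4,5,6}; col 5 has {1,2,3,6,7,8}; box has {1,2,3,5,6} → only 9 remains.
row 5, column 2 = 9: row 5 has {1,3,5,6,7,8}; col 2 has {1,2,3,4,6}; box has {1,3,5,6,7} → only 9 remains.
row 5, column 7 = 2: row 5 has {1,3,5,6,7,8,9}; col 7 has {1,3,4,6}; box has {1,3,5,6} → only 2 remains.
row 6, column 2 = 8: row 6 has {1,2,3,4,5,6,7}; col 2 has {1,2,3,4,6,9}; box has {1,3,5,6,7,9} → only 8 remains.

8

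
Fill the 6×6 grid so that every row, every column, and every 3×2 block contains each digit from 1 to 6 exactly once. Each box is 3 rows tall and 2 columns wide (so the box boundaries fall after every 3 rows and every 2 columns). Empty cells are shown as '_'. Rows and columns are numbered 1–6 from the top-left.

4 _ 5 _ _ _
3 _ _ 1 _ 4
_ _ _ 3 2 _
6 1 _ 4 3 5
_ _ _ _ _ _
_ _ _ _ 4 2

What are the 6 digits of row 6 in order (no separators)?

531642

R4C3 = 2: row 4 has {1,3,4,5,6}; col 3 has {5}; box has {4} → only 2 remains.
R6C1 = 5: row 6 has {2,4}; col 1 has {3,4,6}; box has {1,6} → only 5 remains.
R6C2 = 3: row 6 has {2,4,5}; col 2 has {1}; box has {1,5,6} → only 3 remains.
R6C4 = 6: row 6 has {2,3,4,5}; col 4 has {1,3,4}; box has {2,4} → only 6 remains.
R1C4 = 2: row 1 has {4,5}; col 4 has {1,3,4,6}; box has {1,3,5} → only 2 remains.
R2C3 = 6: row 2 has {1,3,4}; col 3 has {2,5}; box has {1,2,3,5} → only 6 remains.
R2C5 = 5: row 2 has {1,3,4,6}; col 5 has {2,3,4}; box has {2,4} → only 5 remains.
R3C1 = 1: row 3 has {2,3}; col 1 has {3,4,5,6}; box has {3,4} → only 1 remains.
R3C3 = 4: row 3 has {1,2,3}; col 3 has {2,5,6}; box has {1,2,3,5,6} → only 4 remains.
R3C6 = 6: row 3 has {1,2,3,4}; col 6 has {2,4,5}; box has {2,4,5} → only 6 remains.
R5C1 = 2: row 5 has {}; col 1 has {1,3,4,5,6}; box has {1,3,5,6} → only 2 remains.
R5C2 = 4: row 5 has {2}; col 2 has {1,3}; box has {1,2,3,5,6} → only 4 remains.
R5C4 = 5: row 5 has {2,4}; col 4 has {1,2,3,4,6}; box has {2,4,6} → only 5 remains.
R5C6 = 1: row 5 has {2,4,5}; col 6 has {2,4,5,6}; box has {2,3,4,5} → only 1 remains.
R6C3 = 1: row 6 has {2,3,4,5,6}; col 3 has {2,4,5,6}; box has {2,4,5,6} → only 1 remains.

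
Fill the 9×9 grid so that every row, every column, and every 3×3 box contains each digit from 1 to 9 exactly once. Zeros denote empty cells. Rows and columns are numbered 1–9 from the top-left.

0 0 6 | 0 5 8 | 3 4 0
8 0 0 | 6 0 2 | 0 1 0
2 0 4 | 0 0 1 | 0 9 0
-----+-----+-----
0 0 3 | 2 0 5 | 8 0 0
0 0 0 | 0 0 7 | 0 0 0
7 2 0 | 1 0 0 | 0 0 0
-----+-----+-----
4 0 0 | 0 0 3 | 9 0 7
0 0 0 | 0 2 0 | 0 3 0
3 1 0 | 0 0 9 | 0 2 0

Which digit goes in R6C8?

R1C9 = 2: row 1 has {3,4,5,6,8}; col 9 has {7}; box has {1,3,4,9} → only 2 remains.
R2C9 = 5: row 2 has {1,2,6,8}; col 9 has {2,7}; box has {1,2,3,4,9} → only 5 remains.
R2C7 = 7: row 2 has {1,2,5,6,8}; col 7 has {3,8,9}; box has {1,2,3,4,5,9} → only 7 remains.
R3C7 = 6: row 3 has {1,2,4,9}; col 7 has {3,7,8,9}; box has {1,2,3,4,5,7,9} → only 6 remains.
R3C9 = 8: row 3 has {1,2,4,6,9}; col 9 has {2,5,7}; box has {1,2,3,4,5,6,7,9} → only 8 remains.
R2C3 = 9: row 2 has {1,2,5,6,7,8}; col 3 has {3,4,6}; box has {2,4,6,8} → only 9 remains.
R1C1 = 1: row 1 has {2,3,4,5,6,8}; col 1 has {2,3,4,7,8}; box has {2,4,6,8,9} → only 1 remains.
R1C2 = 7: row 1 has {1,2,3,4,5,6,8}; col 2 has {1,2}; box has {1,2,4,6,8,9} → only 7 remains.
R1C4 = 9: row 1 has {1,2,3,4,5,6,7,8}; col 4 has {1,2,6}; box has {1,2,5,6,8} → only 9 remains.
R2C2 = 3: row 2 has {1,2,5,6,7,8,9}; col 2 has {1,2,7}; box has {1,2,4,6,7,8,9} → only 3 remains.
R2C5 = 4: row 2 has {1,2,3,5,6,7,8,9}; col 5 has {2,5}; box has {1,2,5,6,8,9} → only 4 remains.
R3C2 = 5: row 3 has {1,2,4,6,8,9}; col 2 has {1,2,3,7}; box has {1,2,3,4,6,7,8,9} → only 5 remains.
R4C9 = 1: in row 4, 1 can only go here (every other open cell in that row sees a 1).
R4C8 = 7: in row 4, 7 can only go here (every other open cell in that row sees a 7).
R4C2 = 4: in row 4, 4 can only go here (every other open cell in that row sees a 4).
R5C3 = 1: in row 5, 1 can only go here (every other open cell in that row sees a 1).
R5C7 = 2: in row 5, 2 can only go here (every other open cell in that row sees a 2).
R7C5 = 1: in row 7, 1 can only go here (every other open cell in that row sees a 1).
R7C3 = 2: in row 7, 2 can only go here (every other open cell in that row sees a 2).
R8C7 = 1: in row 8, 1 can only go here (every other open cell in that row sees a 1).
R7C8 = 8: in column 8, 8 can only go here (every other open cell in that column sees an 8).
R7C2 = 6: row 7 has {1,2,3,4,7,8,9}; col 2 has {1,2,3,4,5,7}; box has {1,2,3,4} → only 6 remains.
R7C4 = 5: row 7 has {1,2,3,4,6,7,8,9}; col 4 has {1,2,6,9}; box has {1,2,3,9} → only 5 remains.
R9C7 = 5: in box 9, 5 can only go here (every other open cell in that box sees a 5).
R6C7 = 4: row 6 has {1,2,7}; col 7 has {1,2,3,5,6,7,8,9}; box has {1,2,7,8} → only 4 remains.
R6C6 = 6: row 6 has {1,2,4,7}; col 6 has {1,2,3,5,7,8,9}; box has {1,2,5,7} → only 6 remains.
R6C8 = 5: row 6 has {1,2,4,6,7}; col 8 has {1,2,3,4,7,8,9}; box has {1,2,4,7,8} → only 5 remains.

5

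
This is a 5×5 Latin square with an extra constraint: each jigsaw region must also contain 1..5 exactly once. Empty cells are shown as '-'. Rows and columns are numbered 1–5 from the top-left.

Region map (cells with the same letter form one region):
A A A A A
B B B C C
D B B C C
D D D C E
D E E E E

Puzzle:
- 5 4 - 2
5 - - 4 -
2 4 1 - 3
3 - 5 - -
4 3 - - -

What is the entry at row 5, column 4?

1

row 1, column 1 = 1: row 1 has {2,4,5}; col 1 has {2,3,4,5}; region has {2,4,5} → only 1 remains.
row 1, column 4 = 3: row 1 has {1,2,4,5}; col 4 has {4}; region has {1,2,4,5} → only 3 remains.
row 2, column 2 = 2: row 2 has {4,5}; col 2 has {3,4,5}; region has {1,4,5} → only 2 remains.
row 2, column 3 = 3: row 2 has {2,4,5}; col 3 has {1,4,5}; region has {1,2,4,5} → only 3 remains.
row 2, column 5 = 1: row 2 has {2,3,4,5}; col 5 has {2,3}; region has {3,4} → only 1 remains.
row 3, column 4 = 5: row 3 has {1,2,3,4}; col 4 has {3,4}; region has {1,3,4} → only 5 remains.
row 4, column 2 = 1: row 4 has {3,5}; col 2 has {2,3,4,5}; region has {2,3,4,5} → only 1 remains.
row 4, column 4 = 2: row 4 has {1,3,5}; col 4 has {3,4,5}; region has {1,3,4,5} → only 2 remains.
row 4, column 5 = 4: row 4 has {1,2,3,5}; col 5 has {1,2,3}; region has {3} → only 4 remains.
row 5, column 3 = 2: row 5 has {3,4}; col 3 has {1,3,4,5}; region has {3,4} → only 2 remains.
row 5, column 4 = 1: row 5 has {2,3,4}; col 4 has {2,3,4,5}; region has {2,3,4} → only 1 remains.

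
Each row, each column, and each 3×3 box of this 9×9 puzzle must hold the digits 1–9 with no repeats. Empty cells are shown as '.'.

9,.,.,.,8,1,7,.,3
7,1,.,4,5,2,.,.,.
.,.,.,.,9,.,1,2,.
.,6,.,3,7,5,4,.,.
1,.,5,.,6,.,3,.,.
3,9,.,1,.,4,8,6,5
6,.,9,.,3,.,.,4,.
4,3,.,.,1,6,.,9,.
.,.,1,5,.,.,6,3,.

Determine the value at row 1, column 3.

row 1, column 4 = 6 (sole candidate).
row 1, column 8 = 5 (sole candidate).
row 2, column 7 = 9 (sole candidate).
row 2, column 8 = 8 (sole candidate).
row 2, column 9 = 6 (sole candidate).
row 3, column 4 = 7 (sole candidate).
row 3, column 6 = 3 (sole candidate).
row 3, column 9 = 4 (sole candidate).
row 4, column 8 = 1 (sole candidate).
row 5, column 8 = 7 (sole candidate).
row 6, column 5 = 2 (sole candidate).
row 9, column 5 = 4 (sole candidate).
row 2, column 3 = 3 (sole candidate).
row 6, column 3 = 7 (sole candidate).
row 3, column 3 = 6 (hidden single in row 3).
row 4, column 9 = 9 (hidden single in row 4).
row 5, column 9 = 2 (sole candidate).
row 5, column 2 = 4 (hidden single in row 5).
row 1, column 2 = 2 (sole candidate).
row 1, column 3 = 4: row 1 has {1,2,3,5,6,7,8,9}; col 3 has {1,3,5,6,7,9}; box has {1,2,3,6,7,9} → only 4 remains.

4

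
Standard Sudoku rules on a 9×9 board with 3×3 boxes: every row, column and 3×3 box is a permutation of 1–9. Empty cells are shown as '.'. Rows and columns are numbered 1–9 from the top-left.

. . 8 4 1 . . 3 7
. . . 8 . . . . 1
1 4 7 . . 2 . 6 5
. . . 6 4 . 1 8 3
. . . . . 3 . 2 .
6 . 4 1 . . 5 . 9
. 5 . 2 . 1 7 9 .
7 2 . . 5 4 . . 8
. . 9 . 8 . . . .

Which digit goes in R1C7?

R2C8 = 4: row 2 has {1,8}; col 8 has {2,3,6,8,9}; box has {1,3,5,6,7} → only 4 remains.
R6C8 = 7: row 6 has {1,4,5,6,9}; col 8 has {2,3,4,6,8,9}; box has {1,2,3,5,8,9} → only 7 remains.
R8C8 = 1: row 8 has {2,4,5,7,8}; col 8 has {2,3,4,6,7,8,9}; box has {7,8,9} → only 1 remains.
R9C8 = 5: row 9 has {8,9}; col 8 has {1,2,3,4,6,7,8,9}; box has {1,7,8,9} → only 5 remains.
R6C5 = 2: row 6 has {1,4,5,6,7,9}; col 5 has {1,4,5,8}; box has {1,3,4,6} → only 2 remains.
R6C6 = 8: row 6 has {1,2,4,5,6,7,9}; col 6 has {1,2,3,4}; box has {1,2,3,4,6} → only 8 remains.
R6C2 = 3: row 6 has {1,2,4,5,6,7,8,9}; col 2 has {2,4,5}; box has {4,6} → only 3 remains.
R3C7 = 8: in row 3, 8 can only go here (every other open cell in that row sees an 8).
R7C1 = 8: in row 7, 8 can only go here (every other open cell in that row sees an 8).
R5C2 = 8: in row 5, 8 can only go here (every other open cell in that row sees an 8).
R5C3 = 1: in row 5, 1 can only go here (every other open cell in that row sees a 1).
R7C9 = 4: in row 7, 4 can only go here (every other open cell in that row sees a 4).
R5C9 = 6: row 5 has {1,2,3,8}; col 9 has {1,3,4,5,7,8,9}; box has {1,2,3,5,7,8,9} → only 6 remains.
R9C9 = 2: row 9 has {5,8,9}; col 9 has {1,3,4,5,6,7,8,9}; box has {1,4,5,7,8,9} → only 2 remains.
R5C7 = 4: row 5 has {1,2,3,6,8}; col 7 has {1,5,7,8}; box has {1,2,3,5,6,7,8,9} → only 4 remains.
R8C4 = 9: in row 8, 9 can only go here (every other open cell in that row sees a 9).
R3C4 = 3: row 3 has {1,2,4,5,6,7,8}; col 4 has {1,2,4,6,8,9}; box has {1,2,4,8} → only 3 remains.
R3C5 = 9: row 3 has {1,2,3,4,5,6,7,8}; col 5 has {1,2,4,5,8}; box has {1,2,3,4,8} → only 9 remains.
R5C5 = 7: row 5 has {1,2,3,4,6,8}; col 5 has {1,2,4,5,8,9}; box has {1,2,3,4,6,8} → only 7 remains.
R9C4 = 7: row 9 has {2,5,8,9}; col 4 has {1,2,3,4,6,8,9}; box has {1,2,4,5,8,9} → only 7 remains.
R9C6 = 6: row 9 has {2,5,7,8,9}; col 6 has {1,2,3,4,8}; box has {1,2,4,5,7,8,9} → only 6 remains.
R9C7 = 3: row 9 has {2,5,6,7,8,9}; col 7 has {1,4,5,7,8}; box has {1,2,4,5,7,8,9} → only 3 remains.
R1C6 = 5: row 1 has {1,3,4,7,8}; col 6 has {1,2,3,4,6,8}; box has {1,2,3,4,8,9} → only 5 remains.
R2C5 = 6: row 2 has {1,4,8}; col 5 has {1,2,4,5,7,8,9}; box has {1,2,3,4,5,8,9} → only 6 remains.
R2C6 = 7: row 2 has {1,4,6,8}; col 6 has {1,2,3,4,5,6,8}; box has {1,2,3,4,5,6,8,9} → only 7 remains.
R4C6 = 9: row 4 has {1,3,4,6,8}; col 6 has {1,2,3,4,5,6,7,8}; box has {1,2,3,4,6,7,8} → only 9 remains.
R5C4 = 5: row 5 has {1,2,3,4,6,7,8}; col 4 has {1,2,3,4,6,7,8,9}; box has {1,2,3,4,6,7,8,9} → only 5 remains.
R7C5 = 3: row 7 has {1,2,4,5,7,8,9}; col 5 has {1,2,4,5,6,7,8,9}; box has {1,2,4,5,6,7,8,9} → only 3 remains.
R8C7 = 6: row 8 has {1,2,4,5,7,8,9}; col 7 has {1,3,4,5,7,8}; box has {1,2,3,4,5,7,8,9} → only 6 remains.
R9C1 = 4: row 9 has {2,3,5,6,7,8,9}; col 1 has {1,6,7,8}; box has {2,5,7,8,9} → only 4 remains.
R9C2 = 1: row 9 has {2,3,4,5,6,7,8,9}; col 2 has {2,3,4,5,8}; box has {2,4,5,7,8,9} → only 1 remains.
R2C2 = 9: row 2 has {1,4,6,7,8}; col 2 has {1,2,3,4,5,8}; box has {1,4,7,8} → only 9 remains.
R2C7 = 2: row 2 has {1,4,6,7,8,9}; col 7 has {1,3,4,5,6,7,8}; box has {1,3,4,5,6,7,8} → only 2 remains.
R4C2 = 7: row 4 has {1,3,4,6,8,9}; col 2 has {1,2,3,4,5,8,9}; box has {1,3,4,6,8} → only 7 remains.
R5C1 = 9: row 5 has {1,2,3,4,5,6,7,8}; col 1 has {1,4,6,7,8}; box has {1,3,4,6,7,8} → only 9 remains.
R7C3 = 6: row 7 has {1,2,3,4,5,7,8,9}; col 3 has {1,4,7,8,9}; box has {1,2,4,5,7,8,9} → only 6 remains.
R8C3 = 3: row 8 has {1,2,4,5,6,7,8,9}; col 3 has {1,4,6,7,8,9}; box has {1,2,4,5,6,7,8,9} → only 3 remains.
R1C1 = 2: row 1 has {1,3,4,5,7,8}; col 1 has {1,4,6,7,8,9}; box has {1,4,7,8,9} → only 2 remains.
R1C2 = 6: row 1 has {1,2,3,4,5,7,8}; col 2 has {1,2,3,4,5,7,8,9}; box has {1,2,4,7,8,9} → only 6 remains.
R1C7 = 9: row 1 has {1,2,3,4,5,6,7,8}; col 7 has {1,2,3,4,5,6,7,8}; box has {1,2,3,4,5,6,7,8} → only 9 remains.

9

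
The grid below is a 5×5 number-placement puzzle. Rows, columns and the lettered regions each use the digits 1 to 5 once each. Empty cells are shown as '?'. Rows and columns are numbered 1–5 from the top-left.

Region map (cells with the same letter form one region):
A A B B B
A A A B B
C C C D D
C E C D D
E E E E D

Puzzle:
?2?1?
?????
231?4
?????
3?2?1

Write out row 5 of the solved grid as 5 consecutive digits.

35241

R3C4 = 5 (sole candidate).
R5C4 = 4: row 5 has {1,2,3}; col 4 has {1,5}; region has {2,3} → only 4 remains.
R5C2 = 5: row 5 has {1,2,3,4}; col 2 has {2,3}; region has {2,3,4} → only 5 remains.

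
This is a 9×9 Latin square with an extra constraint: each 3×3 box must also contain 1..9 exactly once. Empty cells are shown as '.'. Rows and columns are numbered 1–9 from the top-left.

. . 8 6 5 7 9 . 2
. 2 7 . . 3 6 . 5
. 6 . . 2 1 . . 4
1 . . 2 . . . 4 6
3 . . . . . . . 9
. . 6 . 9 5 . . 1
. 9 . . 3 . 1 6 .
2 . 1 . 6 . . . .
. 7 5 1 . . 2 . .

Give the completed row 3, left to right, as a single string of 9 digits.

563921784

r1c1 = 4: row 1 has {2,5,6,7,8,9}; col 1 has {1,2,3}; box has {2,6,7,8} → only 4 remains.
r2c1 = 9: row 2 has {2,3,5,6,7}; col 1 has {1,2,3,4}; box has {2,4,6,7,8} → only 9 remains.
r3c1 = 5: row 3 has {1,2,4,6}; col 1 has {1,2,3,4,9}; box has {2,4,6,7,8,9} → only 5 remains.
r3c3 = 3: row 3 has {1,2,4,5,6}; col 3 has {1,5,6,7,8}; box has {2,4,5,6,7,8,9} → only 3 remains.
r4c3 = 9: row 4 has {1,2,4,6}; col 3 has {1,3,5,6,7,8}; box has {1,3,6} → only 9 remains.
r4c6 = 8: row 4 has {1,2,4,6,9}; col 6 has {1,3,5,7}; box has {2,5,9} → only 8 remains.
r7c1 = 8: row 7 has {1,3,6,9}; col 1 has {1,2,3,4,5,9}; box has {1,2,5,7,9} → only 8 remains.
r7c3 = 4: row 7 has {1,3,6,8,9}; col 3 has {1,3,5,6,7,8,9}; box has {1,2,5,7,8,9} → only 4 remains.
r7c6 = 2: row 7 has {1,3,4,6,8,9}; col 6 has {1,3,5,7,8}; box has {1,3,6} → only 2 remains.
r7c9 = 7: row 7 has {1,2,3,4,6,8,9}; col 9 has {1,2,4,5,6,9}; box has {1,2,6} → only 7 remains.
r8c2 = 3: row 8 has {1,2,6}; col 2 has {2,6,7,9}; box has {1,2,4,5,7,8,9} → only 3 remains.
r8c9 = 8: row 8 has {1,2,3,6}; col 9 has {1,2,4,5,6,7,9}; box has {1,2,6,7} → only 8 remains.
r9c1 = 6: row 9 has {1,2,5,7}; col 1 has {1,2,3,4,5,8,9}; box has {1,2,3,4,5,7,8,9} → only 6 remains.
r9c9 = 3: row 9 has {1,2,5,6,7}; col 9 has {1,2,4,5,6,7,8,9}; box has {1,2,6,7,8} → only 3 remains.
r1c2 = 1: row 1 has {2,4,5,6,7,8,9}; col 2 has {2,3,6,7,9}; box has {2,3,4,5,6,7,8,9} → only 1 remains.
r1c8 = 3: row 1 has {1,2,4,5,6,7,8,9}; col 8 has {4,6}; box has {2,4,5,6,9} → only 3 remains.
r4c2 = 5: row 4 has {1,2,4,6,8,9}; col 2 has {1,2,3,6,7,9}; box has {1,3,6,9} → only 5 remains.
r4c5 = 7: row 4 has {1,2,4,5,6,8,9}; col 5 has {2,3,5,6,9}; box has {2,5,8,9} → only 7 remains.
r4c7 = 3: row 4 has {1,2,4,5,6,7,8,9}; col 7 has {1,2,6,9}; box has {1,4,6,9} → only 3 remains.
r5c3 = 2: row 5 has {3,9}; col 3 has {1,3,4,5,6,7,8,9}; box has {1,3,5,6,9} → only 2 remains.
r5c4 = 4: row 5 has {2,3,9}; col 4 has {1,2,6}; box has {2,5,7,8,9} → only 4 remains.
r5c5 = 1: row 5 has {2,3,4,9}; col 5 has {2,3,5,6,7,9}; box has {2,4,5,7,8,9} → only 1 remains.
r5c6 = 6: row 5 has {1,2,3,4,9}; col 6 has {1,2,3,5,7,8}; box has {1,2,4,5,7,8,9} → only 6 remains.
r6c1 = 7: row 6 has {1,5,6,9}; col 1 has {1,2,3,4,5,6,8,9}; box has {1,2,3,5,6,9} → only 7 remains.
r6c4 = 3: row 6 has {1,5,6,7,9}; col 4 has {1,2,4,6}; box has {1,2,4,5,6,7,8,9} → only 3 remains.
r6c7 = 8: row 6 has {1,3,5,6,7,9}; col 7 has {1,2,3,6,9}; box has {1,3,4,6,9} → only 8 remains.
r6c8 = 2: row 6 has {1,3,5,6,7,8,9}; col 8 has {3,4,6}; box has {1,3,4,6,8,9} → only 2 remains.
r7c4 = 5: row 7 has {1,2,3,4,6,7,8,9}; col 4 has {1,2,3,4,6}; box has {1,2,3,6} → only 5 remains.
r9c8 = 9: row 9 has {1,2,3,5,6,7}; col 8 has {2,3,4,6}; box has {1,2,3,6,7,8} → only 9 remains.
r2c4 = 8: row 2 has {2,3,5,6,7,9}; col 4 has {1,2,3,4,5,6}; box has {1,2,3,5,6,7} → only 8 remains.
r2c5 = 4: row 2 has {2,3,5,6,7,8,9}; col 5 has {1,2,3,5,6,7,9}; box has {1,2,3,5,6,7,8} → only 4 remains.
r2c8 = 1: row 2 has {2,3,4,5,6,7,8,9}; col 8 has {2,3,4,6,9}; box has {2,3,4,5,6,9} → only 1 remains.
r3c4 = 9: row 3 has {1,2,3,4,5,6}; col 4 has {1,2,3,4,5,6,8}; box has {1,2,3,4,5,6,7,8} → only 9 remains.
r3c7 = 7: row 3 has {1,2,3,4,5,6,9}; col 7 has {1,2,3,6,8,9}; box has {1,2,3,4,5,6,9} → only 7 remains.
r3c8 = 8: row 3 has {1,2,3,4,5,6,7,9}; col 8 has {1,2,3,4,6,9}; box has {1,2,3,4,5,6,7,9} → only 8 remains.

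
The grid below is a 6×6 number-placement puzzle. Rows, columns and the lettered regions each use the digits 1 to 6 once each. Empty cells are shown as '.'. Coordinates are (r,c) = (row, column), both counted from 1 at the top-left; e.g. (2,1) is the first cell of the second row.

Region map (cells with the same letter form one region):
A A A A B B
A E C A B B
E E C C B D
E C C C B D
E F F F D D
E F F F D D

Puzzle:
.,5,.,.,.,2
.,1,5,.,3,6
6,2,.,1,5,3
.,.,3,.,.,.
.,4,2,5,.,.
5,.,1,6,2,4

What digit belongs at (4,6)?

5

(3,3) = 4 (sole candidate).
(4,1) = 4 (sole candidate).
(4,2) = 6 (sole candidate).
(4,4) = 2 (sole candidate).
(4,5) = 1 (sole candidate).
(4,6) = 5: row 4 has {1,2,3,4,6}; col 6 has {2,3,4,6}; region has {2,3,4} → only 5 remains.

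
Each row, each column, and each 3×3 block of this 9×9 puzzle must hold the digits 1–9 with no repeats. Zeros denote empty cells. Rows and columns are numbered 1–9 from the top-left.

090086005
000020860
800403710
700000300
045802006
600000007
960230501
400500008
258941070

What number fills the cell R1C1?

1

R3C2 = 2 (sole candidate).
R3C3 = 6 (sole candidate).
R3C9 = 9 (sole candidate).
R5C8 = 9 (sole candidate).
R7C3 = 7 (sole candidate).
R7C6 = 8 (sole candidate).
R7C8 = 4 (sole candidate).
R8C6 = 7 (sole candidate).
R9C7 = 6 (sole candidate).
R9C9 = 3 (sole candidate).
R2C9 = 4 (sole candidate).
R3C5 = 5 (sole candidate).
R4C9 = 2 (sole candidate).
R5C7 = 1 (sole candidate).
R6C7 = 4 (sole candidate).
R8C5 = 6 (sole candidate).
R8C8 = 2 (sole candidate).
R1C7 = 2 (sole candidate).
R1C8 = 3 (sole candidate).
R2C6 = 9 (sole candidate).
R5C1 = 3 (sole candidate).
R5C5 = 7 (sole candidate).
R6C6 = 5 (sole candidate).
R6C8 = 8 (sole candidate).
R8C7 = 9 (sole candidate).
R1C1 = 1: row 1 has {2,3,5,6,8,9}; col 1 has {2,3,4,6,7,8,9}; box has {2,6,8,9} → only 1 remains.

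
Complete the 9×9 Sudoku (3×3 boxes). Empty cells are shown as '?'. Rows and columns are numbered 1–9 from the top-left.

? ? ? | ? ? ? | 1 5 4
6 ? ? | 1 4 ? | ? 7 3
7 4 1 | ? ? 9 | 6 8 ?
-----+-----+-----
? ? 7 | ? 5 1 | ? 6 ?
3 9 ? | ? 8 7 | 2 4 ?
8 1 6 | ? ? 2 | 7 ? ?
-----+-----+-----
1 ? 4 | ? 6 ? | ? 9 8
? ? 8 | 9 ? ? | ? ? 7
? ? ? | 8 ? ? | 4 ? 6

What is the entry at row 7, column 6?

row 2, column 7 = 9 (sole candidate).
row 3, column 9 = 2 (sole candidate).
row 4, column 2 = 2 (sole candidate).
row 4, column 9 = 9 (sole candidate).
row 5, column 3 = 5 (sole candidate).
row 5, column 4 = 6 (sole candidate).
row 5, column 9 = 1 (sole candidate).
row 6, column 8 = 3 (sole candidate).
row 6, column 9 = 5 (sole candidate).
row 2, column 3 = 2 (sole candidate).
row 3, column 5 = 3 (sole candidate).
row 4, column 1 = 4 (sole candidate).
row 4, column 4 = 3 (sole candidate).
row 4, column 7 = 8 (sole candidate).
row 6, column 4 = 4 (sole candidate).
row 6, column 5 = 9 (sole candidate).
row 1, column 1 = 9 (sole candidate).
row 1, column 3 = 3 (sole candidate).
row 3, column 4 = 5 (sole candidate).
row 9, column 3 = 9 (sole candidate).
row 1, column 2 = 8 (sole candidate).
row 1, column 6 = 6 (sole candidate).
row 2, column 2 = 5 (sole candidate).
row 2, column 6 = 8 (sole candidate).
row 7, column 4 = 2 (hidden single in row 7).
row 1, column 4 = 7 (sole candidate).
row 1, column 5 = 2 (sole candidate).
row 8, column 5 = 1 (sole candidate).
row 8, column 8 = 2 (sole candidate).
row 9, column 5 = 7 (sole candidate).
row 9, column 8 = 1 (sole candidate).
row 8, column 1 = 5 (sole candidate).
row 8, column 7 = 3 (sole candidate).
row 9, column 1 = 2 (sole candidate).
row 9, column 2 = 3 (sole candidate).
row 9, column 6 = 5 (sole candidate).
row 7, column 2 = 7 (sole candidate).
row 7, column 6 = 3: row 7 has {1,2,4,6,7,8,9}; col 6 has {1,2,5,6,7,8,9}; box has {1,2,5,6,7,8,9} → only 3 remains.

3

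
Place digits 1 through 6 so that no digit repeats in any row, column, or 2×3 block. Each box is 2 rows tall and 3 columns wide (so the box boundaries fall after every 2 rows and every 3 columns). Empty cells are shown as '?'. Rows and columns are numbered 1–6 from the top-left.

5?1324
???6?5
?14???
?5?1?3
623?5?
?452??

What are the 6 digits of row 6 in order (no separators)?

145236

R1C2 = 6 (sole candidate).
R2C2 = 3 (sole candidate).
R2C3 = 2 (sole candidate).
R2C5 = 1 (sole candidate).
R3C4 = 5 (sole candidate).
R3C5 = 6 (sole candidate).
R3C6 = 2 (sole candidate).
R4C1 = 2 (sole candidate).
R4C3 = 6 (sole candidate).
R4C5 = 4 (sole candidate).
R5C4 = 4 (sole candidate).
R5C6 = 1 (sole candidate).
R6C1 = 1: row 6 has {2,4,5}; col 1 has {2,5,6}; box has {2,3,4,5,6} → only 1 remains.
R6C5 = 3: row 6 has {1,2,4,5}; col 5 has {1,2,4,5,6}; box has {1,2,4,5} → only 3 remains.
R6C6 = 6: row 6 has {1,2,3,4,5}; col 6 has {1,2,3,4,5}; box has {1,2,3,4,5} → only 6 remains.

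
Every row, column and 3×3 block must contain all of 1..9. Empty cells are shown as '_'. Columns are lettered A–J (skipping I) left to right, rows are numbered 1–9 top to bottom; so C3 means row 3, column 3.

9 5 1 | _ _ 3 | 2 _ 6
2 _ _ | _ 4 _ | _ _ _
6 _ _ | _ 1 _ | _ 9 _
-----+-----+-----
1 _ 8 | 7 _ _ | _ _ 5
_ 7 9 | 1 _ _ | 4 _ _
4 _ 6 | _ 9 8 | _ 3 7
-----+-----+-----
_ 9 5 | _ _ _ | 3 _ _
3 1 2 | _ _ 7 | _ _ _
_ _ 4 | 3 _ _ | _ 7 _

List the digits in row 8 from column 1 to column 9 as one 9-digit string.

312957684

D1 = 8 (sole candidate).
E1 = 7 (sole candidate).
H1 = 4 (sole candidate).
A5 = 5 (sole candidate).
B6 = 2 (sole candidate).
D6 = 5 (sole candidate).
G6 = 1 (sole candidate).
A9 = 8 (sole candidate).
B9 = 6 (sole candidate).
D3 = 2 (sole candidate).
F3 = 5 (sole candidate).
B4 = 3 (sole candidate).
A7 = 7 (sole candidate).
B2 = 8 (sole candidate).
B3 = 4 (sole candidate).
G4 = 9 (hidden single in row 4).
F4 = 4 (hidden single in row 4).
G9 = 5 (sole candidate).
G2 = 7 (sole candidate).
G3 = 8 (sole candidate).
J3 = 3 (sole candidate).
G8 = 6: row 8 has {1,2,3,7}; col 7 has {1,2,3,4,5,7,8,9}; box has {3,5,7} → only 6 remains.
H8 = 8: row 8 has {1,2,3,6,7}; col 8 has {3,4,7,9}; box has {3,5,6,7} → only 8 remains.
E9 = 2 (sole candidate).
C2 = 3 (sole candidate).
J2 = 1 (sole candidate).
C3 = 7 (sole candidate).
E4 = 6 (sole candidate).
H4 = 2 (sole candidate).
E5 = 3 (sole candidate).
F5 = 2 (sole candidate).
H5 = 6 (sole candidate).
J5 = 8 (sole candidate).
E7 = 8 (sole candidate).
H7 = 1 (sole candidate).
E8 = 5: row 8 has {1,2,3,6,7,8}; col 5 has {1,2,3,4,6,7,8,9}; box has {2,3,7,8} → only 5 remains.
J9 = 9 (sole candidate).
H2 = 5 (sole candidate).
F7 = 6 (sole candidate).
J8 = 4: row 8 has {1,2,3,5,6,7,8}; col 9 has {1,3,5,6,7,8,9}; box has {1,3,5,6,7,8,9} → only 4 remains.
F9 = 1 (sole candidate).
F2 = 9 (sole candidate).
D7 = 4 (sole candidate).
J7 = 2 (sole candidate).
D8 = 9: row 8 has {1,2,3,4,5,6,7,8}; col 4 has {1,2,3,4,5,7,8}; box has {1,2,3,4,5,6,7,8} → only 9 remains.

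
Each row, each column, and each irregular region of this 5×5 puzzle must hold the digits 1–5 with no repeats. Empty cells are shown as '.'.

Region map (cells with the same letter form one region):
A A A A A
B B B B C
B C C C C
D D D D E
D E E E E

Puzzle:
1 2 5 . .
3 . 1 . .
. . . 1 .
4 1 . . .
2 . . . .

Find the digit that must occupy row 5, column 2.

row 3, column 1 = 5: row 3 has {1}; col 1 has {1,2,3,4}; region has {1,3} → only 5 remains.
row 4, column 3 = 3: row 4 has {1,4}; col 3 has {1,5}; region has {1,2,4} → only 3 remains.
row 4, column 4 = 5: row 4 has {1,3,4}; col 4 has {1}; region has {1,2,3,4} → only 5 remains.
row 4, column 5 = 2: row 4 has {1,3,4,5}; col 5 has {}; region has {} → only 2 remains.
row 5, column 3 = 4: row 5 has {2}; col 3 has {1,3,5}; region has {2} → only 4 remains.
row 5, column 4 = 3: row 5 has {2,4}; col 4 has {1,5}; region has {2,4} → only 3 remains.
row 1, column 4 = 4: row 1 has {1,2,5}; col 4 has {1,3,5}; region has {1,2,5} → only 4 remains.
row 1, column 5 = 3: row 1 has {1,2,4,5}; col 5 has {2}; region has {1,2,4,5} → only 3 remains.
row 2, column 2 = 4: row 2 has {1,3}; col 2 has {1,2}; region has {1,3,5} → only 4 remains.
row 2, column 4 = 2: row 2 has {1,3,4}; col 4 has {1,3,4,5}; region has {1,3,4,5} → only 2 remains.
row 2, column 5 = 5: row 2 has {1,2,3,4}; col 5 has {2,3}; region has {1} → only 5 remains.
row 3, column 2 = 3: row 3 has {1,5}; col 2 has {1,2,4}; region has {1,5} → only 3 remains.
row 3, column 3 = 2: row 3 has {1,3,5}; col 3 has {1,3,4,5}; region has {1,3,5} → only 2 remains.
row 3, column 5 = 4: row 3 has {1,2,3,5}; col 5 has {2,3,5}; region has {1,2,3,5} → only 4 remains.
row 5, column 2 = 5: row 5 has {2,3,4}; col 2 has {1,2,3,4}; region has {2,3,4} → only 5 remains.

5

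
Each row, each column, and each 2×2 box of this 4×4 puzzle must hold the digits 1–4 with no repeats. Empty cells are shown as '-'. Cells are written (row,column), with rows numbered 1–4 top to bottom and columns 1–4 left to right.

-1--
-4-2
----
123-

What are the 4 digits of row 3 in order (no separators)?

(1,3) = 4 (sole candidate).
(1,4) = 3 (sole candidate).
(2,1) = 3 (sole candidate).
(2,3) = 1 (sole candidate).
(3,1) = 4: row 3 has {}; col 1 has {1,3}; box has {1,2} → only 4 remains.
(3,2) = 3: row 3 has {4}; col 2 has {1,2,4}; box has {1,2,4} → only 3 remains.
(3,3) = 2: row 3 has {3,4}; col 3 has {1,3,4}; box has {3} → only 2 remains.
(3,4) = 1: row 3 has {2,3,4}; col 4 has {2,3}; box has {2,3} → only 1 remains.

4321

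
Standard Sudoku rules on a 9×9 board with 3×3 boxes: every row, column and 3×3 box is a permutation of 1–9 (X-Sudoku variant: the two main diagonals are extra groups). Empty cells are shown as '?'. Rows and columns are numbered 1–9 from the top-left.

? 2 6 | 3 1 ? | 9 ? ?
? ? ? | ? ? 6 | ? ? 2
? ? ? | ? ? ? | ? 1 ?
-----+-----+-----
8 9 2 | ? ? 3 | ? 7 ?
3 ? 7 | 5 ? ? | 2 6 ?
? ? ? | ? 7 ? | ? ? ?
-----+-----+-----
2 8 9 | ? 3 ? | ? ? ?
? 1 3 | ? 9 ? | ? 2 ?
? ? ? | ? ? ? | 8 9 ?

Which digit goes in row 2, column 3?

row 5, column 2 = 4 (sole candidate).
row 5, column 5 = 8 (sole candidate).
row 6, column 4 = 2 (hidden single in row 6).
row 9, column 9 = 3 (hidden single in row 9).
row 2, column 7 = 3 (hidden single in row 2).
row 3, column 2 = 3 (hidden single in row 3).
row 6, column 8 = 3 (hidden single in row 6).
row 6, column 9 = 8 (hidden single in row 6).
row 6, column 6 = 9 (hidden single in row 6).
row 5, column 6 = 1 (sole candidate).
row 5, column 9 = 9 (sole candidate).
row 6, column 7 = 4 (hidden single in row 6).
row 9, column 4 = 1 (hidden single in row 9).
row 2, column 3 = 8: in column 3, 8 can only go here (every other open cell in that column sees an 8).

8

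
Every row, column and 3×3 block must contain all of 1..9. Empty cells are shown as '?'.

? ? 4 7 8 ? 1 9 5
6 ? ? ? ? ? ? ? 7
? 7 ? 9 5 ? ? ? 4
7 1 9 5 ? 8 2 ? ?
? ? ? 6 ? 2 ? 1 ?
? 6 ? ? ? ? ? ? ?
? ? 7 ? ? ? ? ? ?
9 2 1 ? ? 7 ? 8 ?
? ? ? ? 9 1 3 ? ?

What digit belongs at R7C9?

R1C2 = 3: row 1 has {1,4,5,7,8,9}; col 2 has {1,2,6,7}; box has {4,6,7} → only 3 remains.
R1C6 = 6: row 1 has {1,3,4,5,7,8,9}; col 6 has {1,2,7,8}; box has {5,7,8,9} → only 6 remains.
R2C7 = 8: row 2 has {6,7}; col 7 has {1,2,3}; box has {1,4,5,7,9} → only 8 remains.
R3C6 = 3: row 3 has {4,5,7,9}; col 6 has {1,2,6,7,8}; box has {5,6,7,8,9} → only 3 remains.
R3C7 = 6: row 3 has {3,4,5,7,9}; col 7 has {1,2,3,8}; box has {1,4,5,7,8,9} → only 6 remains.
R3C8 = 2: row 3 has {3,4,5,6,7,9}; col 8 has {1,8,9}; box has {1,4,5,6,7,8,9} → only 2 remains.
R8C9 = 6: row 8 has {1,2,7,8,9}; col 9 has {4,5,7}; box has {3,8} → only 6 remains.
R9C9 = 2: row 9 has {1,3,9}; col 9 has {4,5,6,7}; box has {3,6,8} → only 2 remains.
R1C1 = 2: row 1 has {1,3,4,5,6,7,8,9}; col 1 has {6,7,9}; box has {3,4,6,7} → only 2 remains.
R2C3 = 5: row 2 has {6,7,8}; col 3 has {1,4,7,9}; box has {2,3,4,6,7} → only 5 remains.
R2C6 = 4: row 2 has {5,6,7,8}; col 6 has {1,2,3,6,7,8}; box has {3,5,6,7,8,9} → only 4 remains.
R2C8 = 3: row 2 has {4,5,6,7,8}; col 8 has {1,2,8,9}; box has {1,2,4,5,6,7,8,9} → only 3 remains.
R3C3 = 8: row 3 has {2,3,4,5,6,7,9}; col 3 has {1,4,5,7,9}; box has {2,3,4,5,6,7} → only 8 remains.
R4C9 = 3: row 4 has {1,2,5,7,8,9}; col 9 has {2,4,5,6,7}; box has {1,2} → only 3 remains.
R5C3 = 3: row 5 has {1,2,6}; col 3 has {1,4,5,7,8,9}; box has {1,6,7,9} → only 3 remains.
R6C3 = 2: row 6 has {6}; col 3 has {1,3,4,5,7,8,9}; box has {1,3,6,7,9} → only 2 remains.
R6C6 = 9: row 6 has {2,6}; col 6 has {1,2,3,4,6,7,8}; box has {2,5,6,8} → only 9 remains.
R6C9 = 8: row 6 has {2,6,9}; col 9 has {2,3,4,5,6,7}; box has {1,2,3} → only 8 remains.
R7C6 = 5: row 7 has {7}; col 6 has {1,2,3,4,6,7,8,9}; box has {1,7,9} → only 5 remains.
R7C8 = 4: row 7 has {5,7}; col 8 has {1,2,3,8,9}; box has {2,3,6,8} → only 4 remains.
R8C7 = 5: row 8 has {1,2,6,7,8,9}; col 7 has {1,2,3,6,8}; box has {2,3,4,6,8} → only 5 remains.
R9C3 = 6: row 9 has {1,2,3,9}; col 3 has {1,2,3,4,5,7,8,9}; box has {1,2,7,9} → only 6 remains.
R9C8 = 7: row 9 has {1,2,3,6,9}; col 8 has {1,2,3,4,8,9}; box has {2,3,4,5,6,8} → only 7 remains.
R2C2 = 9: row 2 has {3,4,5,6,7,8}; col 2 has {1,2,3,6,7}; box has {2,3,4,5,6,7,8} → only 9 remains.
R3C1 = 1: row 3 has {2,3,4,5,6,7,8,9}; col 1 has {2,6,7,9}; box has {2,3,4,5,6,7,8,9} → only 1 remains.
R4C5 = 4: row 4 has {1,2,3,5,7,8,9}; col 5 has {5,8,9}; box has {2,5,6,8,9} → only 4 remains.
R4C8 = 6: row 4 has {1,2,3,4,5,7,8,9}; col 8 has {1,2,3,4,7,8,9}; box has {1,2,3,8} → only 6 remains.
R5C5 = 7: row 5 has {1,2,3,6}; col 5 has {4,5,8,9}; box has {2,4,5,6,8,9} → only 7 remains.
R5C9 = 9: row 5 has {1,2,3,6,7}; col 9 has {2,3,4,5,6,7,8}; box has {1,2,3,6,8} → only 9 remains.
R6C8 = 5: row 6 has {2,6,8,9}; col 8 has {1,2,3,4,6,7,8,9}; box has {1,2,3,6,8,9} → only 5 remains.
R7C2 = 8: row 7 has {4,5,7}; col 2 has {1,2,3,6,7,9}; box has {1,2,6,7,9} → only 8 remains.
R7C7 = 9: row 7 has {4,5,7,8}; col 7 has {1,2,3,5,6,8}; box has {2,3,4,5,6,7,8} → only 9 remains.
R7C9 = 1: row 7 has {4,5,7,8,9}; col 9 has {2,3,4,5,6,7,8,9}; box has {2,3,4,5,6,7,8,9} → only 1 remains.

1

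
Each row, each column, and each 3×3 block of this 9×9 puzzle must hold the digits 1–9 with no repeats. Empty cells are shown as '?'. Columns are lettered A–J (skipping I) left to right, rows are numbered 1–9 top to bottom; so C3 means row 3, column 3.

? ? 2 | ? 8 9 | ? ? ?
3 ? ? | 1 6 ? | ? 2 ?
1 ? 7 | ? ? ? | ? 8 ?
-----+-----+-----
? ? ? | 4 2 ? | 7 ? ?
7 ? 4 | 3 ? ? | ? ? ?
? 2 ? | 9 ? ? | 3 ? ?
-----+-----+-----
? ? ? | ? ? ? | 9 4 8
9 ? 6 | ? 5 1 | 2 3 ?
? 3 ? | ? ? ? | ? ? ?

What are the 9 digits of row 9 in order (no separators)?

238794561

E5 = 1 (sole candidate).
E6 = 7 (sole candidate).
E7 = 3 (sole candidate).
J8 = 7 (sole candidate).
E3 = 4 (sole candidate).
D8 = 8 (sole candidate).
E9 = 9: row 9 has {3}; col 5 has {1,2,3,4,5,6,7,8}; box has {1,3,5,8} → only 9 remains.
B8 = 4 (sole candidate).
J1 = 3 (hidden single in row 1).
F2 = 7 (hidden single in row 2).
D1 = 5 (sole candidate).
D3 = 2 (sole candidate).
F3 = 3 (sole candidate).
B1 = 6 (sole candidate).
A1 = 4 (sole candidate).
G1 = 1 (sole candidate).
H1 = 7 (sole candidate).
C4 = 3 (hidden single in row 4).
J5 = 2 (hidden single in row 5).
J6 = 4 (hidden single in row 6).
G2 = 4 (hidden single in row 2).
F9 = 4: in row 9, 4 can only go here (every other open cell in that row sees a 4).
D9 = 7: in row 9, 7 can only go here (every other open cell in that row sees a 7).
D7 = 6 (sole candidate).
F7 = 2 (sole candidate).
A7 = 5 (sole candidate).
C7 = 1 (sole candidate).
C9 = 8: row 9 has {3,4,7,9}; col 3 has {1,2,3,4,6,7}; box has {1,3,4,5,6,9} → only 8 remains.
C6 = 5 (sole candidate).
B7 = 7 (sole candidate).
A9 = 2: row 9 has {3,4,7,8,9}; col 1 has {1,3,4,5,7,9}; box has {1,3,4,5,6,7,8,9} → only 2 remains.
C2 = 9 (sole candidate).
J2 = 5 (sole candidate).
B3 = 5 (sole candidate).
G3 = 6 (sole candidate).
J3 = 9 (sole candidate).
G9 = 5: row 9 has {2,3,4,7,8,9}; col 7 has {1,2,3,4,6,7,9}; box has {2,3,4,7,8,9} → only 5 remains.
B2 = 8 (sole candidate).
B5 = 9 (sole candidate).
G5 = 8 (sole candidate).
B4 = 1 (sole candidate).
J4 = 6 (sole candidate).
H5 = 5 (sole candidate).
H6 = 1 (sole candidate).
H9 = 6: row 9 has {2,3,4,5,7,8,9}; col 8 has {1,2,3,4,5,7,8}; box has {2,3,4,5,7,8,9} → only 6 remains.
J9 = 1: row 9 has {2,3,4,5,6,7,8,9}; col 9 has {2,3,4,5,6,7,8,9}; box has {2,3,4,5,6,7,8,9} → only 1 remains.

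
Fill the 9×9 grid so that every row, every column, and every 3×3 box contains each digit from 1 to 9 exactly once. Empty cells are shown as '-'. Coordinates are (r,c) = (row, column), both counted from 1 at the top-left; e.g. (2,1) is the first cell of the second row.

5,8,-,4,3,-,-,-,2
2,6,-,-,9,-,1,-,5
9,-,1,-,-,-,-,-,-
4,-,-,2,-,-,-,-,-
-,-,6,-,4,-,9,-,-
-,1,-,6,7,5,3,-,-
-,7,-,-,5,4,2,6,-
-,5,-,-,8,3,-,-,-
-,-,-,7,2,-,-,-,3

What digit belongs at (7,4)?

(1,3) = 7: row 1 has {2,3,4,5,8}; col 3 has {1,6}; box has {1,2,5,6,8,9} → only 7 remains.
(1,7) = 6: row 1 has {2,3,4,5,7,8}; col 7 has {1,2,3,9}; box has {1,2,5} → only 6 remains.
(1,8) = 9: row 1 has {2,3,4,5,6,7,8}; col 8 has {6}; box has {1,2,5,6} → only 9 remains.
(2,4) = 8: row 2 has {1,2,5,6,9}; col 4 has {2,4,6,7}; box has {3,4,9} → only 8 remains.
(2,6) = 7: row 2 has {1,2,5,6,8,9}; col 6 has {3,4,5}; box has {3,4,8,9} → only 7 remains.
(3,4) = 5: row 3 has {1,9}; col 4 has {2,4,6,7,8}; box has {3,4,7,8,9} → only 5 remains.
(3,5) = 6: row 3 has {1,5,9}; col 5 has {2,3,4,5,7,8,9}; box has {3,4,5,7,8,9} → only 6 remains.
(3,6) = 2: row 3 has {1,5,6,9}; col 6 has {3,4,5,7}; box has {3,4,5,6,7,8,9} → only 2 remains.
(4,5) = 1: row 4 has {2,4}; col 5 has {2,3,4,5,6,7,8,9}; box has {2,4,5,6,7} → only 1 remains.
(5,4) = 3: row 5 has {4,6,9}; col 4 has {2,4,5,6,7,8}; box has {1,2,4,5,6,7} → only 3 remains.
(5,6) = 8: row 5 has {3,4,6,9}; col 6 has {2,3,4,5,7}; box has {1,2,3,4,5,6,7} → only 8 remains.
(6,1) = 8: row 6 has {1,3,5,6,7}; col 1 has {2,4,5,9}; box has {1,4,6} → only 8 remains.
(6,9) = 4: row 6 has {1,3,5,6,7,8}; col 9 has {2,3,5}; box has {3,9} → only 4 remains.
(1,6) = 1: row 1 has {2,3,4,5,6,7,8,9}; col 6 has {2,3,4,5,7,8}; box has {2,3,4,5,6,7,8,9} → only 1 remains.
(4,6) = 9: row 4 has {1,2,4}; col 6 has {1,2,3,4,5,7,8}; box has {1,2,3,4,5,6,7,8} → only 9 remains.
(5,1) = 7: row 5 has {3,4,6,8,9}; col 1 has {2,4,5,8,9}; box has {1,4,6,8} → only 7 remains.
(5,2) = 2: row 5 has {3,4,6,7,8,9}; col 2 has {1,5,6,7,8}; box has {1,4,6,7,8} → only 2 remains.
(5,9) = 1: row 5 has {2,3,4,6,7,8,9}; col 9 has {2,3,4,5}; box has {3,4,9} → only 1 remains.
(6,3) = 9: row 6 has {1,3,4,5,6,7,8}; col 3 has {1,6,7}; box has {1,2,4,6,7,8} → only 9 remains.
(6,8) = 2: row 6 has {1,3,4,5,6,7,8,9}; col 8 has {6,9}; box has {1,3,4,9} → only 2 remains.
(9,6) = 6: row 9 has {2,3,7}; col 6 has {1,2,3,4,5,7,8,9}; box has {2,3,4,5,7,8} → only 6 remains.
(4,2) = 3: row 4 has {1,2,4,9}; col 2 has {1,2,5,6,7,8}; box has {1,2,4,6,7,8,9} → only 3 remains.
(4,3) = 5: row 4 has {1,2,3,4,9}; col 3 has {1,6,7,9}; box has {1,2,3,4,6,7,8,9} → only 5 remains.
(5,8) = 5: row 5 has {1,2,3,4,6,7,8,9}; col 8 has {2,6,9}; box has {1,2,3,4,9} → only 5 remains.
(9,1) = 1: row 9 has {2,3,6,7}; col 1 has {2,4,5,7,8,9}; box has {5,7} → only 1 remains.
(3,2) = 4: row 3 has {1,2,5,6,9}; col 2 has {1,2,3,5,6,7,8}; box has {1,2,5,6,7,8,9} → only 4 remains.
(7,1) = 3: row 7 has {2,4,5,6,7}; col 1 has {1,2,4,5,7,8,9}; box has {1,5,7} → only 3 remains.
(7,3) = 8: row 7 has {2,3,4,5,6,7}; col 3 has {1,5,6,7,9}; box has {1,3,5,7} → only 8 remains.
(7,9) = 9: row 7 has {2,3,4,5,6,7,8}; col 9 has {1,2,3,4,5}; box has {2,3,6} → only 9 remains.
(8,1) = 6: row 8 has {3,5,8}; col 1 has {1,2,3,4,5,7,8,9}; box has {1,3,5,7,8} → only 6 remains.
(8,9) = 7: row 8 has {3,5,6,8}; col 9 has {1,2,3,4,5,9}; box has {2,3,6,9} → only 7 remains.
(9,2) = 9: row 9 has {1,2,3,6,7}; col 2 has {1,2,3,4,5,6,7,8}; box has {1,3,5,6,7,8} → only 9 remains.
(9,3) = 4: row 9 has {1,2,3,6,7,9}; col 3 has {1,5,6,7,8,9}; box has {1,3,5,6,7,8,9} → only 4 remains.
(9,8) = 8: row 9 has {1,2,3,4,6,7,9}; col 8 has {2,5,6,9}; box has {2,3,6,7,9} → only 8 remains.
(2,3) = 3: row 2 has {1,2,5,6,7,8,9}; col 3 has {1,4,5,6,7,8,9}; box has {1,2,4,5,6,7,8,9} → only 3 remains.
(2,8) = 4: row 2 has {1,2,3,5,6,7,8,9}; col 8 has {2,5,6,8,9}; box has {1,2,5,6,9} → only 4 remains.
(3,9) = 8: row 3 has {1,2,4,5,6,9}; col 9 has {1,2,3,4,5,7,9}; box has {1,2,4,5,6,9} → only 8 remains.
(4,8) = 7: row 4 has {1,2,3,4,5,9}; col 8 has {2,4,5,6,8,9}; box has {1,2,3,4,5,9} → only 7 remains.
(4,9) = 6: row 4 has {1,2,3,4,5,7,9}; col 9 has {1,2,3,4,5,7,8,9}; box has {1,2,3,4,5,7,9} → only 6 remains.
(7,4) = 1: row 7 has {2,3,4,5,6,7,8,9}; col 4 has {2,3,4,5,6,7,8}; box has {2,3,4,5,6,7,8} → only 1 remains.

1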